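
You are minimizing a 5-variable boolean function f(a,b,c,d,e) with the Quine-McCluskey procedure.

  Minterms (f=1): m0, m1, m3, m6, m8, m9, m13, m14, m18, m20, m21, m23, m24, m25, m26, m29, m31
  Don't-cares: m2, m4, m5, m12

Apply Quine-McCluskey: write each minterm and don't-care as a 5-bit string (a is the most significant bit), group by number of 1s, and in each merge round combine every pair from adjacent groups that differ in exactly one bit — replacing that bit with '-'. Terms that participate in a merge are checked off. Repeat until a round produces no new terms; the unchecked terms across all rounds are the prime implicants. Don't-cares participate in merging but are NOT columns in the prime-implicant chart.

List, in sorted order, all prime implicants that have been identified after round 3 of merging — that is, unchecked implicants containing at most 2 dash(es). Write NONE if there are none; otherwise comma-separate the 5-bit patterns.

--101, -0010, -010-, -1-01, -100-, 0-1-0, 00--0, 000--, 1-010, 1-1-1, 110-0

[col 0] 00000*, 00001*, 00010*, 00011*, 00100*, 00101*, 00110*, 01000*, 01001*, 01100*, 01101*, 01110*, 10010*, 10100*, 10101*, 10111*, 11000*, 11001*, 11010*, 11101*, 11111*
[col 1] -0010, -0100*, -0101*, -1000*, -1001*, -1101*, 0-000*, 0-001*, 0-100*, 0-101*, 0-110*, 00-00*, 00-01*, 00-10*, 000-0*, 000-1*, 0000-*, 0001-*, 001-0*, 0010-*, 01-00*, 01-01*, 0100-*, 011-0*, 0110-*, 1-010, 1-101*, 1-111*, 101-1*, 1010-*, 11-01*, 110-0, 1100-*, 111-1*
[col 2] --101, -010-, -1-01, -100-, 0--00*, 0--01*, 0-00-*, 0-1-0, 0-10-*, 00--0, 00-0-*, 000--, 01-0-*, 1-1-1
[col 3] 0--0-
Prime implicants: --101, -0010, -010-, -1-01, -100-, 0--0-, 0-1-0, 00--0, 000--, 1-010, 1-1-1, 110-0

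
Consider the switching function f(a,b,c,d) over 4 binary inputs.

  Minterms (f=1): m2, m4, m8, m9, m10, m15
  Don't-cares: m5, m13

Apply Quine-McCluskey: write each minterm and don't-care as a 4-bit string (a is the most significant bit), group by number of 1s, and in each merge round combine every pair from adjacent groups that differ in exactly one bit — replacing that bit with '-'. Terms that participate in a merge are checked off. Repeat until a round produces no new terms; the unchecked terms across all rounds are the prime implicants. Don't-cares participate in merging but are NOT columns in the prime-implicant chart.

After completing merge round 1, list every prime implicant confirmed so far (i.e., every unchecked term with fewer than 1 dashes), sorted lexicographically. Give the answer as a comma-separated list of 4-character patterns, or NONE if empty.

[col 0] 0010*, 0100*, 0101*, 1000*, 1001*, 1010*, 1101*, 1111*
[col 1] -010, -101, 010-, 1-01, 10-0, 100-, 11-1
Prime implicants: -010, -101, 010-, 1-01, 10-0, 100-, 11-1

NONE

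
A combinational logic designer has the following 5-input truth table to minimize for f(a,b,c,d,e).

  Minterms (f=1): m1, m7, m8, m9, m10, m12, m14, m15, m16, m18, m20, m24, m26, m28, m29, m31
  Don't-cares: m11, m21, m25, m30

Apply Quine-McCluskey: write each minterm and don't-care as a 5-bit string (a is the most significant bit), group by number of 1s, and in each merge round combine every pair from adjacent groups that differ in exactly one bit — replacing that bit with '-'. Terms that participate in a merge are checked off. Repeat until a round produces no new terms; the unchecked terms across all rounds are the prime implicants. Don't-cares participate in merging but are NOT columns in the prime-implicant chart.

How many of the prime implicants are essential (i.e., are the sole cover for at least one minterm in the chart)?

Round 0: 00001✓ 00111✓ 01000✓ 01001✓ 01010✓ 01011✓ 01100✓ 01110✓ 01111✓ 10000✓ 10010✓ 10100✓ 10101✓ 11000✓ 11001✓ 11010✓ 11100✓ 11101✓ 11110✓ 11111✓
Round 1: -1000✓ -1001✓ -1010✓ -1100✓ -1110✓ -1111✓ 0-001 0-111 01-00✓ 01-10✓ 01-11✓ 010-0✓ 010-1✓ 0100-✓ 0101-✓ 011-0✓ 0111-✓ 1-000✓ 1-010✓ 1-100✓ 1-101✓ 10-00✓ 100-0✓ 1010-✓ 11-00✓ 11-01✓ 11-10✓ 110-0✓ 1100-✓ 111-0✓ 111-1✓ 1110-✓ 1111-✓
Round 2: -1-00✓ -1-10✓ -10-0✓ -100- -11-0✓ -111- 01--0✓ 01-1- 010-- 1--00 1-0-0 1-10- 11--0✓ 11-0- 111--
Round 3: -1--0
PIs = {-1--0, -100-, -111-, 0-001, 0-111, 01-1-, 010--, 1--00, 1-0-0, 1-10-, 11-0-, 111--}
Coverage chart:
  m1: 0-001 ←essential
  m7: 0-111 ←essential
  m8: -1--0,-100-,010--
  m9: -100-,0-001,010--
  m10: -1--0,01-1-,010--
  m12: -1--0 ←essential
  m14: -1--0,-111-,01-1-
  m15: -111-,0-111,01-1-
  m16: 1--00,1-0-0
  m18: 1-0-0 ←essential
  m20: 1--00,1-10-
  m24: -1--0,-100-,1--00,1-0-0,11-0-
  m26: -1--0,1-0-0
  m28: -1--0,1--00,1-10-,11-0-,111--
  m29: 1-10-,11-0-,111--
  m31: -111-,111--
Essential: -1--0, 0-001, 0-111, 1-0-0

4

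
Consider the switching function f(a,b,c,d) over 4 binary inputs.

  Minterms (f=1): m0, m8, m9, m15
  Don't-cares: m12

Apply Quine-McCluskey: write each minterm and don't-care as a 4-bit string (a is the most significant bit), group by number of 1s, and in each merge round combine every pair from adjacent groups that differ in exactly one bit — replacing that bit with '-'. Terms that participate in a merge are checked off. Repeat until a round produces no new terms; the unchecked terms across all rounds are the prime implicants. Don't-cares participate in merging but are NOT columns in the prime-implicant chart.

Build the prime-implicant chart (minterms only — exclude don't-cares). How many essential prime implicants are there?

Round 0: 0000✓ 1000✓ 1001✓ 1100✓ 1111
Round 1: -000 1-00 100-
PIs = {-000, 1-00, 100-, 1111}
Coverage chart:
  m0: -000 ←essential
  m8: -000,1-00,100-
  m9: 100- ←essential
  m15: 1111 ←essential
Essential: -000, 100-, 1111

3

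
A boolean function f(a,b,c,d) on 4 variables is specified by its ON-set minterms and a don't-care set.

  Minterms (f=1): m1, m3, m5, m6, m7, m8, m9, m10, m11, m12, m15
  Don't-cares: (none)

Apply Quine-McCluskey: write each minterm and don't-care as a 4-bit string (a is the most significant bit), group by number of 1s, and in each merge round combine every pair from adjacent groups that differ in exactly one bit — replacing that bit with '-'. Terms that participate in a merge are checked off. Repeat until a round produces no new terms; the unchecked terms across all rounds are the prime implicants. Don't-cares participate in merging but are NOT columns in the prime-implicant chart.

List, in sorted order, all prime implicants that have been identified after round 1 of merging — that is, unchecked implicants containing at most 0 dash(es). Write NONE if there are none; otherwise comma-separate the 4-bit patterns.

NONE

[col 0] 0001*, 0011*, 0101*, 0110*, 0111*, 1000*, 1001*, 1010*, 1011*, 1100*, 1111*
[col 1] -001*, -011*, -111*, 0-01*, 0-11*, 00-1*, 01-1*, 011-, 1-00, 1-11*, 10-0*, 10-1*, 100-*, 101-*
[col 2] --11, -0-1, 0--1, 10--
Prime implicants: --11, -0-1, 0--1, 011-, 1-00, 10--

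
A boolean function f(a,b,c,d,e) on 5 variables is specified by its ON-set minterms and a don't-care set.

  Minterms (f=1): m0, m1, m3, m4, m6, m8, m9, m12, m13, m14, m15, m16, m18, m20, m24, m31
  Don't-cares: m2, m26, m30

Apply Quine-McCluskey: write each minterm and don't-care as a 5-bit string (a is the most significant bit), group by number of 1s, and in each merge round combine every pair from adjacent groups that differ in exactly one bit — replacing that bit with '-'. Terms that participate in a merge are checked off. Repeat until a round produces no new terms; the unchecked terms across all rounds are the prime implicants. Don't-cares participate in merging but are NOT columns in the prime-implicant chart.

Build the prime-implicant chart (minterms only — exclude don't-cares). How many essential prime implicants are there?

[col 0] 00000*, 00001*, 00010*, 00011*, 00100*, 00110*, 01000*, 01001*, 01100*, 01101*, 01110*, 01111*, 10000*, 10010*, 10100*, 11000*, 11010*, 11110*, 11111*
[col 1] -0000*, -0010*, -0100*, -1000*, -1110*, -1111*, 0-000*, 0-001*, 0-100*, 0-110*, 00-00*, 00-10*, 000-0*, 000-1*, 0000-*, 0001-*, 001-0*, 01-00*, 01-01*, 0100-*, 011-0*, 011-1*, 0110-*, 0111-*, 1-000*, 1-010*, 10-00*, 100-0*, 11-10, 110-0*, 1111-*
[col 2] --000, -0-00, -00-0, -111-, 0--00, 0-00-, 0-1-0, 00--0, 000--, 01-0-, 011--, 1-0-0
Prime implicants: --000, -0-00, -00-0, -111-, 0--00, 0-00-, 0-1-0, 00--0, 000--, 01-0-, 011--, 1-0-0, 11-10
PI chart (minterm → PIs covering it):
  0 | --000,-0-00,-00-0,0--00,0-00-,00--0,000--
  1 | 0-00-,000--
  3 | 000--  (sole → essential)
  4 | -0-00,0--00,0-1-0,00--0
  6 | 0-1-0,00--0
  8 | --000,0--00,0-00-,01-0-
  9 | 0-00-,01-0-
  12 | 0--00,0-1-0,01-0-,011--
  13 | 01-0-,011--
  14 | -111-,0-1-0,011--
  15 | -111-,011--
  16 | --000,-0-00,-00-0,1-0-0
  18 | -00-0,1-0-0
  20 | -0-00  (sole → essential)
  24 | --000,1-0-0
  31 | -111-  (sole → essential)
Essential prime implicants: -0-00, -111-, 000--

3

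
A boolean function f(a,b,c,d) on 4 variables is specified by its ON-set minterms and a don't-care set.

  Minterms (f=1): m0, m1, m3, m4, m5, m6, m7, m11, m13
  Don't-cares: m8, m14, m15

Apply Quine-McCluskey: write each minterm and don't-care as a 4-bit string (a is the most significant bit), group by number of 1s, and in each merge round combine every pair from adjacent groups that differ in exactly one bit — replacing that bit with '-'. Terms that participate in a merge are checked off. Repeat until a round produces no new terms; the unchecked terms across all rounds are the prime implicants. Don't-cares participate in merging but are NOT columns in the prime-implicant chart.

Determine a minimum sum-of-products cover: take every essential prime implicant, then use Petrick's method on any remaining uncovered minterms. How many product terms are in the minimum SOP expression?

4

Round 0: 0000✓ 0001✓ 0011✓ 0100✓ 0101✓ 0110✓ 0111✓ 1000✓ 1011✓ 1101✓ 1110✓ 1111✓
Round 1: -000 -011✓ -101✓ -110✓ -111✓ 0-00✓ 0-01✓ 0-11✓ 00-1✓ 000-✓ 01-0✓ 01-1✓ 010-✓ 011-✓ 1-11✓ 11-1✓ 111-✓
Round 2: --11 -1-1 -11- 0--1 0-0- 01--
PIs = {--11, -000, -1-1, -11-, 0--1, 0-0-, 01--}
Coverage chart:
  m0: -000,0-0-
  m1: 0--1,0-0-
  m3: --11,0--1
  m4: 0-0-,01--
  m5: -1-1,0--1,0-0-,01--
  m6: -11-,01--
  m7: --11,-1-1,-11-,0--1,01--
  m11: --11 ←essential
  m13: -1-1 ←essential
Essential: --11, -1-1
Petrick residual → -11-, 0-0-
Min cover (4 terms): cd + bd + bc + a'c'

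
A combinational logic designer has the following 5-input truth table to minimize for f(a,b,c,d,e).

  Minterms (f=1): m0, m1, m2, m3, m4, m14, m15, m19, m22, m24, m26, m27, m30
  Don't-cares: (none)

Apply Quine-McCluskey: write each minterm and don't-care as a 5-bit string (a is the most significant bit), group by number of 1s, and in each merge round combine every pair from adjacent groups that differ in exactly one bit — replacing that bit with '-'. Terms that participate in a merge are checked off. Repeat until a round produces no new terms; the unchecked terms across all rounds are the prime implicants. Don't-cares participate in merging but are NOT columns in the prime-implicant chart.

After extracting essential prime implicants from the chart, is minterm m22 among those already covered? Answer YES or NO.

Round 0: 00000✓ 00001✓ 00010✓ 00011✓ 00100✓ 01110✓ 01111✓ 10011✓ 10110✓ 11000✓ 11010✓ 11011✓ 11110✓
Round 1: -0011 -1110 00-00 000-0✓ 000-1✓ 0000-✓ 0001-✓ 0111- 1-011 1-110 11-10 110-0 1101-
Round 2: 000--
PIs = {-0011, -1110, 00-00, 000--, 0111-, 1-011, 1-110, 11-10, 110-0, 1101-}
Coverage chart:
  m0: 00-00,000--
  m1: 000-- ←essential
  m2: 000-- ←essential
  m3: -0011,000--
  m4: 00-00 ←essential
  m14: -1110,0111-
  m15: 0111- ←essential
  m19: -0011,1-011
  m22: 1-110 ←essential
  m24: 110-0 ←essential
  m26: 11-10,110-0,1101-
  m27: 1-011,1101-
  m30: -1110,1-110,11-10
Essential: 00-00, 000--, 0111-, 1-110, 110-0

YES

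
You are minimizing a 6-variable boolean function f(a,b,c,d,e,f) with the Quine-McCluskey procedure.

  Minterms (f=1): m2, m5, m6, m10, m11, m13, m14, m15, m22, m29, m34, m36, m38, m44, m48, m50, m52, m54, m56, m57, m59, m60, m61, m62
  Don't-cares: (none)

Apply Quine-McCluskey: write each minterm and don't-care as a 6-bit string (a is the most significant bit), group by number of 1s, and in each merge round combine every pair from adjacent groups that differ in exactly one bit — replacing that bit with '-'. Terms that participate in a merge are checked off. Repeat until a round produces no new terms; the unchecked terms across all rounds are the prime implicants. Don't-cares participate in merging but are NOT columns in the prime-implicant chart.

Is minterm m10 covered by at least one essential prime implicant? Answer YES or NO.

Round 0: 000010✓ 000101✓ 000110✓ 001010✓ 001011✓ 001101✓ 001110✓ 001111✓ 010110✓ 011101✓ 100010✓ 100100✓ 100110✓ 101100✓ 110000✓ 110010✓ 110100✓ 110110✓ 111000✓ 111001✓ 111011✓ 111100✓ 111101✓ 111110✓
Round 1: -00010✓ -00110✓ -10110✓ -11101 0-0110✓ 0-1101 00-010✓ 00-101 00-110✓ 000-10✓ 001-10✓ 001-11✓ 00101-✓ 0011-1 00111-✓ 1-0010✓ 1-0100✓ 1-0110✓ 1-1100✓ 10-100✓ 100-10✓ 1001-0✓ 11-000✓ 11-100✓ 11-110✓ 110-00✓ 110-10✓ 1100-0✓ 1101-0✓ 111-00✓ 111-01✓ 1110-1 11100-✓ 1111-0✓ 11110-✓
Round 2: --0110 -00-10 00--10 001-1- 1--100 1-0-10 1-01-0 11--00 11-1-0 110--0 111-0-
PIs = {--0110, -00-10, -11101, 0-1101, 00--10, 00-101, 001-1-, 0011-1, 1--100, 1-0-10, 1-01-0, 11--00, 11-1-0, 110--0, 111-0-, 1110-1}
Coverage chart:
  m2: -00-10,00--10
  m5: 00-101 ←essential
  m6: --0110,-00-10,00--10
  m10: 00--10,001-1-
  m11: 001-1- ←essential
  m13: 0-1101,00-101,0011-1
  m14: 00--10,001-1-
  m15: 001-1-,0011-1
  m22: --0110 ←essential
  m29: -11101,0-1101
  m34: -00-10,1-0-10
  m36: 1--100,1-01-0
  m38: --0110,-00-10,1-0-10,1-01-0
  m44: 1--100 ←essential
  m48: 11--00,110--0
  m50: 1-0-10,110--0
  m52: 1--100,1-01-0,11--00,11-1-0,110--0
  m54: --0110,1-0-10,1-01-0,11-1-0,110--0
  m56: 11--00,111-0-
  m57: 111-0-,1110-1
  m59: 1110-1 ←essential
  m60: 1--100,11--00,11-1-0,111-0-
  m61: -11101,111-0-
  m62: 11-1-0 ←essential
Essential: --0110, 00-101, 001-1-, 1--100, 11-1-0, 1110-1

YES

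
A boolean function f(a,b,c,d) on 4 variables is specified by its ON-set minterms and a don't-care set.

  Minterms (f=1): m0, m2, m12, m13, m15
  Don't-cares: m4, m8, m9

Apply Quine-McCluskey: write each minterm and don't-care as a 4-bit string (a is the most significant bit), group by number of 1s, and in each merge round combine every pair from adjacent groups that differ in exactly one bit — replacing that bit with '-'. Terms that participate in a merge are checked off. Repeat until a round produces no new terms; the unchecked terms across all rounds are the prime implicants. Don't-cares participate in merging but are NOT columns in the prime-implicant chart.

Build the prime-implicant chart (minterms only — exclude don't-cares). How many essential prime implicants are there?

2

Round 0: 0000✓ 0010✓ 0100✓ 1000✓ 1001✓ 1100✓ 1101✓ 1111✓
Round 1: -000✓ -100✓ 0-00✓ 00-0 1-00✓ 1-01✓ 100-✓ 11-1 110-✓
Round 2: --00 1-0-
PIs = {--00, 00-0, 1-0-, 11-1}
Coverage chart:
  m0: --00,00-0
  m2: 00-0 ←essential
  m12: --00,1-0-
  m13: 1-0-,11-1
  m15: 11-1 ←essential
Essential: 00-0, 11-1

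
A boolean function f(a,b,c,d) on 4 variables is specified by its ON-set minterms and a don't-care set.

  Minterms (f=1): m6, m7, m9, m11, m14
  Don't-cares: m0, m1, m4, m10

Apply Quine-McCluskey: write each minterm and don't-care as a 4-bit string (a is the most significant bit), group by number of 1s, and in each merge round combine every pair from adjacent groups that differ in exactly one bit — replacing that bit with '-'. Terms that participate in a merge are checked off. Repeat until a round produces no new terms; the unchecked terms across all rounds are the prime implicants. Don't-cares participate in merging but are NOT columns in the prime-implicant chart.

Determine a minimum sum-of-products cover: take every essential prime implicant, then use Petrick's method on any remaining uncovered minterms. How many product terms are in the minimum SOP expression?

3

Round 0: 0000✓ 0001✓ 0100✓ 0110✓ 0111✓ 1001✓ 1010✓ 1011✓ 1110✓
Round 1: -001 -110 0-00 000- 01-0 011- 1-10 10-1 101-
PIs = {-001, -110, 0-00, 000-, 01-0, 011-, 1-10, 10-1, 101-}
Coverage chart:
  m6: -110,01-0,011-
  m7: 011- ←essential
  m9: -001,10-1
  m11: 10-1,101-
  m14: -110,1-10
Essential: 011-
Petrick residual → -110, 10-1
Min cover (3 terms): bcd' + a'bc + ab'd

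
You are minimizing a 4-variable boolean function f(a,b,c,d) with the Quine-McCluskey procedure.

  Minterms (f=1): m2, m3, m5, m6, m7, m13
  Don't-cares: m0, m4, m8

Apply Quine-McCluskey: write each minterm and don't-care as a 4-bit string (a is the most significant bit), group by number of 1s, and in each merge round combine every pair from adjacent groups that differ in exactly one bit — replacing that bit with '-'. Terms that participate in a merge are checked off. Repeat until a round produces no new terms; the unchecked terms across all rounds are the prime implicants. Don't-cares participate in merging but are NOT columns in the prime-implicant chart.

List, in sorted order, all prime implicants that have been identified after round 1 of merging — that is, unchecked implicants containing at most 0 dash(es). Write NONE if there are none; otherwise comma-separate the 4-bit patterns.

size-2^0 implicants → 0000(✓)  0010(✓)  0011(✓)  0100(✓)  0101(✓)  0110(✓)  0111(✓)  1000(✓)  1101(✓)
size-2^1 implicants → -000  -101  0-00(✓)  0-10(✓)  0-11(✓)  00-0(✓)  001-(✓)  01-0(✓)  01-1(✓)  010-(✓)  011-(✓)
size-2^2 implicants → 0--0  0-1-  01--
Unchecked terms (primes): -000, -101, 0--0, 0-1-, 01--

NONE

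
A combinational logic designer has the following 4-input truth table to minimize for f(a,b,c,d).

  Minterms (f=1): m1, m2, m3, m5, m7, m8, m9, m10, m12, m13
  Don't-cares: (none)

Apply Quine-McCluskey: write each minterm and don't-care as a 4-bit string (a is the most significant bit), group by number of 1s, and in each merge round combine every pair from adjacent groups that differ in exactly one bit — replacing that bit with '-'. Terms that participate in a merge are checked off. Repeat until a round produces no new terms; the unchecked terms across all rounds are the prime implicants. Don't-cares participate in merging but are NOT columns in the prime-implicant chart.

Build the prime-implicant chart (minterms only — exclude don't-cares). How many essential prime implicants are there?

[col 0] 0001*, 0010*, 0011*, 0101*, 0111*, 1000*, 1001*, 1010*, 1100*, 1101*
[col 1] -001*, -010, -101*, 0-01*, 0-11*, 00-1*, 001-, 01-1*, 1-00*, 1-01*, 10-0, 100-*, 110-*
[col 2] --01, 0--1, 1-0-
Prime implicants: --01, -010, 0--1, 001-, 1-0-, 10-0
PI chart (minterm → PIs covering it):
  1 | --01,0--1
  2 | -010,001-
  3 | 0--1,001-
  5 | --01,0--1
  7 | 0--1  (sole → essential)
  8 | 1-0-,10-0
  9 | --01,1-0-
  10 | -010,10-0
  12 | 1-0-  (sole → essential)
  13 | --01,1-0-
Essential prime implicants: 0--1, 1-0-

2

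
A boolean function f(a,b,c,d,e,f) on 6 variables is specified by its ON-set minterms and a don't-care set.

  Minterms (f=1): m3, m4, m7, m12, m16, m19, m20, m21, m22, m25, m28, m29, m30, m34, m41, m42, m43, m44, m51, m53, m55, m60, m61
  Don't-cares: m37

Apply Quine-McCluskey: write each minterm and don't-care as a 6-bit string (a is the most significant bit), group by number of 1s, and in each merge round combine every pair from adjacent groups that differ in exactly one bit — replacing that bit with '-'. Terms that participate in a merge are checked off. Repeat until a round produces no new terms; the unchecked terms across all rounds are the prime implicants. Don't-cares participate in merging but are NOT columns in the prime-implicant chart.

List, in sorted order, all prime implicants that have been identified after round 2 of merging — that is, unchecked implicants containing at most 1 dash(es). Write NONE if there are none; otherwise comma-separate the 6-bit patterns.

size-2^0 implicants → 000011(✓)  000100(✓)  000111(✓)  001100(✓)  010000(✓)  010011(✓)  010100(✓)  010101(✓)  010110(✓)  011001(✓)  011100(✓)  011101(✓)  011110(✓)  100010(✓)  100101(✓)  101001(✓)  101010(✓)  101011(✓)  101100(✓)  110011(✓)  110101(✓)  110111(✓)  111100(✓)  111101(✓)
size-2^1 implicants → -01100(✓)  -10011  -10101(✓)  -11100(✓)  -11101(✓)  0-0011  0-0100(✓)  0-1100(✓)  00-100(✓)  000-11  01-100(✓)  01-101(✓)  01-110(✓)  010-00  0101-0(✓)  01010-(✓)  011-01  0111-0(✓)  01110-(✓)  1-0101  1-1100(✓)  10-010  1010-1  10101-  11-101(✓)  110-11  1101-1  11110-(✓)
size-2^2 implicants → --1100  -1-101  -1110-  0--100  01-1-0  01-10-
Unchecked terms (primes): --1100, -1-101, -10011, -1110-, 0--100, 0-0011, 000-11, 01-1-0, 01-10-, 010-00, 011-01, 1-0101, 10-010, 1010-1, 10101-, 110-11, 1101-1

-10011, 0-0011, 000-11, 010-00, 011-01, 1-0101, 10-010, 1010-1, 10101-, 110-11, 1101-1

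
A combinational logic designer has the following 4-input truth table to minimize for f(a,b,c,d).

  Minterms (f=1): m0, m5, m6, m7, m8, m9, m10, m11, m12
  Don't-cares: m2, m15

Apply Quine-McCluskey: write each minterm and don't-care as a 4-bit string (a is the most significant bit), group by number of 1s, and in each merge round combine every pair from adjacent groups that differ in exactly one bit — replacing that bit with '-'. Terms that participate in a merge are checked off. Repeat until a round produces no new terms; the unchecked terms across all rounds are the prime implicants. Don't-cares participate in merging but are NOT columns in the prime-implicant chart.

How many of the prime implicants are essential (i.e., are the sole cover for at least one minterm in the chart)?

Round 0: 0000✓ 0010✓ 0101✓ 0110✓ 0111✓ 1000✓ 1001✓ 1010✓ 1011✓ 1100✓ 1111✓
Round 1: -000✓ -010✓ -111 0-10 00-0✓ 01-1 011- 1-00 1-11 10-0✓ 10-1✓ 100-✓ 101-✓
Round 2: -0-0 10--
PIs = {-0-0, -111, 0-10, 01-1, 011-, 1-00, 1-11, 10--}
Coverage chart:
  m0: -0-0 ←essential
  m5: 01-1 ←essential
  m6: 0-10,011-
  m7: -111,01-1,011-
  m8: -0-0,1-00,10--
  m9: 10-- ←essential
  m10: -0-0,10--
  m11: 1-11,10--
  m12: 1-00 ←essential
Essential: -0-0, 01-1, 1-00, 10--

4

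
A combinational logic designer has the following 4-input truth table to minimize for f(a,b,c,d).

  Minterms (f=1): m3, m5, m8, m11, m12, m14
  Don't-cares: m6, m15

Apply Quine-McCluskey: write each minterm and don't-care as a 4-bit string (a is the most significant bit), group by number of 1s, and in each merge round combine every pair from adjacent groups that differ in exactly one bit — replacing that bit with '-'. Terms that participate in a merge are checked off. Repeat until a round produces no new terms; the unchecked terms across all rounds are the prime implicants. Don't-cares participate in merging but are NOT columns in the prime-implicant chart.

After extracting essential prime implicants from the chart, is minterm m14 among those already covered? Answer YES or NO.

size-2^0 implicants → 0011(✓)  0101  0110(✓)  1000(✓)  1011(✓)  1100(✓)  1110(✓)  1111(✓)
size-2^1 implicants → -011  -110  1-00  1-11  11-0  111-
Unchecked terms (primes): -011, -110, 0101, 1-00, 1-11, 11-0, 111-
Minterm coverage:
  m3 ⊆ -011 [E]
  m5 ⊆ 0101 [E]
  m8 ⊆ 1-00 [E]
  m11 ⊆ -011,1-11
  m12 ⊆ 1-00,11-0
  m14 ⊆ -110,11-0,111-
E = {-011, 0101, 1-00}

NO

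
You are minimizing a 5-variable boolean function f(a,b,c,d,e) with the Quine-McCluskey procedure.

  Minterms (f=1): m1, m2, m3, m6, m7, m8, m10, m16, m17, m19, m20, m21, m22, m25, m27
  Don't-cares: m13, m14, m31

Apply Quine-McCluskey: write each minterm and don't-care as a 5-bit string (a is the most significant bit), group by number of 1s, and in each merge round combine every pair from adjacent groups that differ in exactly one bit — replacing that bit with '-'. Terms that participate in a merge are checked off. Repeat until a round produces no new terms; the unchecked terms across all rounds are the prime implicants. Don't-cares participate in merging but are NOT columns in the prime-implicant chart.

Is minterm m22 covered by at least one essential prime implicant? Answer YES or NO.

NO

Round 0: 00001✓ 00010✓ 00011✓ 00110✓ 00111✓ 01000✓ 01010✓ 01101 01110✓ 10000✓ 10001✓ 10011✓ 10100✓ 10101✓ 10110✓ 11001✓ 11011✓ 11111✓
Round 1: -0001✓ -0011✓ -0110 0-010✓ 0-110✓ 00-10✓ 00-11✓ 000-1✓ 0001-✓ 0011-✓ 01-10✓ 010-0 1-001✓ 1-011✓ 10-00✓ 10-01✓ 100-1✓ 1000-✓ 101-0 1010-✓ 11-11 110-1✓
Round 2: -00-1 0--10 00-1- 1-0-1 10-0-
PIs = {-00-1, -0110, 0--10, 00-1-, 010-0, 01101, 1-0-1, 10-0-, 101-0, 11-11}
Coverage chart:
  m1: -00-1 ←essential
  m2: 0--10,00-1-
  m3: -00-1,00-1-
  m6: -0110,0--10,00-1-
  m7: 00-1- ←essential
  m8: 010-0 ←essential
  m10: 0--10,010-0
  m16: 10-0- ←essential
  m17: -00-1,1-0-1,10-0-
  m19: -00-1,1-0-1
  m20: 10-0-,101-0
  m21: 10-0- ←essential
  m22: -0110,101-0
  m25: 1-0-1 ←essential
  m27: 1-0-1,11-11
Essential: -00-1, 00-1-, 010-0, 1-0-1, 10-0-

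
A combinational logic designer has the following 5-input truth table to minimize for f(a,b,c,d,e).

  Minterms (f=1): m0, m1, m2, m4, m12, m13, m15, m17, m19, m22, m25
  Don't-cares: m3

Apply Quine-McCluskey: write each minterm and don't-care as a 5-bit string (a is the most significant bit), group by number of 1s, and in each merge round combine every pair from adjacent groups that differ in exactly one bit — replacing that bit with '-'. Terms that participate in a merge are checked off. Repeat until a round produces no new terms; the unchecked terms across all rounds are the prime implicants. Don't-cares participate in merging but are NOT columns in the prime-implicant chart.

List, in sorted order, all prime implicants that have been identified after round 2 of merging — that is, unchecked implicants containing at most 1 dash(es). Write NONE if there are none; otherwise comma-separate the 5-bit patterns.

0-100, 00-00, 011-1, 0110-, 1-001, 10110

Round 0: 00000✓ 00001✓ 00010✓ 00011✓ 00100✓ 01100✓ 01101✓ 01111✓ 10001✓ 10011✓ 10110 11001✓
Round 1: -0001✓ -0011✓ 0-100 00-00 000-0✓ 000-1✓ 0000-✓ 0001-✓ 011-1 0110- 1-001 100-1✓
Round 2: -00-1 000--
PIs = {-00-1, 0-100, 00-00, 000--, 011-1, 0110-, 1-001, 10110}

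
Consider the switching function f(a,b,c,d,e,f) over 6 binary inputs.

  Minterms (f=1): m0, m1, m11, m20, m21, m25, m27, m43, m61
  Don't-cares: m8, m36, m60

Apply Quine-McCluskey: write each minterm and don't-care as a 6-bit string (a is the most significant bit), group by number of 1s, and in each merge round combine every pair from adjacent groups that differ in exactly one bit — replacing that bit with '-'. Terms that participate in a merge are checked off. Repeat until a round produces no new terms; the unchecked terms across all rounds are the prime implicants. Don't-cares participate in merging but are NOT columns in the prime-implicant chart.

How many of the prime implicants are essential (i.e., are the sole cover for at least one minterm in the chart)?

Round 0: 000000✓ 000001✓ 001000✓ 001011✓ 010100✓ 010101✓ 011001✓ 011011✓ 100100 101011✓ 111100✓ 111101✓
Round 1: -01011 0-1011 00-000 00000- 01010- 0110-1 11110-
PIs = {-01011, 0-1011, 00-000, 00000-, 01010-, 0110-1, 100100, 11110-}
Coverage chart:
  m0: 00-000,00000-
  m1: 00000- ←essential
  m11: -01011,0-1011
  m20: 01010- ←essential
  m21: 01010- ←essential
  m25: 0110-1 ←essential
  m27: 0-1011,0110-1
  m43: -01011 ←essential
  m61: 11110- ←essential
Essential: -01011, 00000-, 01010-, 0110-1, 11110-

5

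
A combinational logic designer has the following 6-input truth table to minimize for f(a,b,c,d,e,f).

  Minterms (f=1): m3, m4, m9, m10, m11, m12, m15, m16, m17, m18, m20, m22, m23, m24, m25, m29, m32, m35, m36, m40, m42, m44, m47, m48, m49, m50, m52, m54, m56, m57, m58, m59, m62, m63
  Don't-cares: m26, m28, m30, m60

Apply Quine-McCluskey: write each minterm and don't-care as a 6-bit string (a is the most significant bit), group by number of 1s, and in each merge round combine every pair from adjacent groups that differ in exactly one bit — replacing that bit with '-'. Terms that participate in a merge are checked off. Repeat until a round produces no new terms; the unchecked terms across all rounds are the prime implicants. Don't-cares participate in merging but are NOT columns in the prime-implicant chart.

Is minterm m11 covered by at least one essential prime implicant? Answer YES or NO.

size-2^0 implicants → 000011(✓)  000100(✓)  001001(✓)  001010(✓)  001011(✓)  001100(✓)  001111(✓)  010000(✓)  010001(✓)  010010(✓)  010100(✓)  010110(✓)  010111(✓)  011000(✓)  011001(✓)  011010(✓)  011100(✓)  011101(✓)  011110(✓)  100000(✓)  100011(✓)  100100(✓)  101000(✓)  101010(✓)  101100(✓)  101111(✓)  110000(✓)  110001(✓)  110010(✓)  110100(✓)  110110(✓)  111000(✓)  111001(✓)  111010(✓)  111011(✓)  111100(✓)  111110(✓)  111111(✓)
size-2^1 implicants → -00011  -00100(✓)  -01010(✓)  -01100(✓)  -01111  -10000(✓)  -10001(✓)  -10010(✓)  -10100(✓)  -10110(✓)  -11000(✓)  -11001(✓)  -11010(✓)  -11100(✓)  -11110(✓)  0-0100(✓)  0-1001  0-1010(✓)  0-1100(✓)  00-011  00-100(✓)  001-11  0010-1  00101-  01-000(✓)  01-001(✓)  01-010(✓)  01-100(✓)  01-110(✓)  010-00(✓)  010-10(✓)  0100-0(✓)  01000-(✓)  0101-0(✓)  01011-  011-00(✓)  011-01(✓)  011-10(✓)  0110-0(✓)  01100-(✓)  0111-0(✓)  01110-(✓)  1-0000(✓)  1-0100(✓)  1-1000(✓)  1-1010(✓)  1-1100(✓)  1-1111  10-000(✓)  10-100(✓)  100-00(✓)  101-00(✓)  1010-0(✓)  11-000(✓)  11-001(✓)  11-010(✓)  11-100(✓)  11-110(✓)  110-00(✓)  110-10(✓)  1100-0(✓)  11000-(✓)  1101-0(✓)  111-00(✓)  111-10(✓)  111-11(✓)  1110-0(✓)  1110-1(✓)  11100-(✓)  11101-(✓)  1111-0(✓)  11111-(✓)
size-2^2 implicants → --0100(✓)  --1010  --1100(✓)  -0-100(✓)  -1-000(✓)  -1-001(✓)  -1-010(✓)  -1-100(✓)  -1-110(✓)  -10-00(✓)  -10-10(✓)  -100-0(✓)  -1000-(✓)  -101-0(✓)  -11-00(✓)  -11-10(✓)  -110-0(✓)  -1100-(✓)  -111-0(✓)  0--100(✓)  01--00(✓)  01--10(✓)  01-0-0(✓)  01-00-(✓)  01-1-0(✓)  010--0(✓)  011--0(✓)  011-0-  1--000(✓)  1--100(✓)  1-0-00(✓)  1-1-00(✓)  1-10-0  10--00(✓)  11--00(✓)  11--10(✓)  11-0-0(✓)  11-00-(✓)  11-1-0(✓)  110--0(✓)  111--0(✓)  111-1-  1110--
size-2^3 implicants → ---100  -1--00(✓)  -1--10(✓)  -1-0-0(✓)  -1-00-  -1-1-0(✓)  -10--0(✓)  -11--0(✓)  01---0(✓)  1---00  11---0(✓)
size-2^4 implicants → -1---0
Unchecked terms (primes): ---100, --1010, -00011, -01111, -1---0, -1-00-, 0-1001, 00-011, 001-11, 0010-1, 00101-, 01011-, 011-0-, 1---00, 1-10-0, 1-1111, 111-1-, 1110--
Minterm coverage:
  m3 ⊆ -00011,00-011
  m4 ⊆ ---100 [E]
  m9 ⊆ 0-1001,0010-1
  m10 ⊆ --1010,00101-
  m11 ⊆ 00-011,001-11,0010-1,00101-
  m12 ⊆ ---100 [E]
  m15 ⊆ -01111,001-11
  m16 ⊆ -1---0,-1-00-
  m17 ⊆ -1-00- [E]
  m18 ⊆ -1---0 [E]
  m20 ⊆ ---100,-1---0
  m22 ⊆ -1---0,01011-
  m23 ⊆ 01011- [E]
  m24 ⊆ -1---0,-1-00-,011-0-
  m25 ⊆ -1-00-,0-1001,011-0-
  m29 ⊆ 011-0- [E]
  m32 ⊆ 1---00 [E]
  m35 ⊆ -00011 [E]
  m36 ⊆ ---100,1---00
  m40 ⊆ 1---00,1-10-0
  m42 ⊆ --1010,1-10-0
  m44 ⊆ ---100,1---00
  m47 ⊆ -01111,1-1111
  m48 ⊆ -1---0,-1-00-,1---00
  m49 ⊆ -1-00- [E]
  m50 ⊆ -1---0 [E]
  m52 ⊆ ---100,-1---0,1---00
  m54 ⊆ -1---0 [E]
  m56 ⊆ -1---0,-1-00-,1---00,1-10-0,1110--
  m57 ⊆ -1-00-,1110--
  m58 ⊆ --1010,-1---0,1-10-0,111-1-,1110--
  m59 ⊆ 111-1-,1110--
  m62 ⊆ -1---0,111-1-
  m63 ⊆ 1-1111,111-1-
E = {---100, -00011, -1---0, -1-00-, 01011-, 011-0-, 1---00}

NO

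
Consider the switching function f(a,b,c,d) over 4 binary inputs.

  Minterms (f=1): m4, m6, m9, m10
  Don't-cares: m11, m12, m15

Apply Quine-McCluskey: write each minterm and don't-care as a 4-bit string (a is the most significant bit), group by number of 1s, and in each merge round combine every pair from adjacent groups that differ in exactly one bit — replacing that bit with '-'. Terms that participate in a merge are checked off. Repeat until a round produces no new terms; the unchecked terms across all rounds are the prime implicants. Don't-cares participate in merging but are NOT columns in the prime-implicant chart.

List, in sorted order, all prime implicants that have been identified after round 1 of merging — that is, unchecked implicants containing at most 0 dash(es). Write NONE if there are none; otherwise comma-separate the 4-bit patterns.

NONE

Round 0: 0100✓ 0110✓ 1001✓ 1010✓ 1011✓ 1100✓ 1111✓
Round 1: -100 01-0 1-11 10-1 101-
PIs = {-100, 01-0, 1-11, 10-1, 101-}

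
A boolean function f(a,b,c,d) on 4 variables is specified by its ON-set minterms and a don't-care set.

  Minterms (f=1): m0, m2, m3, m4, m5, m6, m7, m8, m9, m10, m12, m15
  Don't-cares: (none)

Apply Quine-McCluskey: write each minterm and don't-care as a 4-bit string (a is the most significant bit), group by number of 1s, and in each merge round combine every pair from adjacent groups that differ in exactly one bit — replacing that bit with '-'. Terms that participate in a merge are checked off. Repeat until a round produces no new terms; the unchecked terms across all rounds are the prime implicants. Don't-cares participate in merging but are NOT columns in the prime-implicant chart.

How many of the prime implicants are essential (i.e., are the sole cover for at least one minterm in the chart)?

6

Round 0: 0000✓ 0010✓ 0011✓ 0100✓ 0101✓ 0110✓ 0111✓ 1000✓ 1001✓ 1010✓ 1100✓ 1111✓
Round 1: -000✓ -010✓ -100✓ -111 0-00✓ 0-10✓ 0-11✓ 00-0✓ 001-✓ 01-0✓ 01-1✓ 010-✓ 011-✓ 1-00✓ 10-0✓ 100-
Round 2: --00 -0-0 0--0 0-1- 01--
PIs = {--00, -0-0, -111, 0--0, 0-1-, 01--, 100-}
Coverage chart:
  m0: --00,-0-0,0--0
  m2: -0-0,0--0,0-1-
  m3: 0-1- ←essential
  m4: --00,0--0,01--
  m5: 01-- ←essential
  m6: 0--0,0-1-,01--
  m7: -111,0-1-,01--
  m8: --00,-0-0,100-
  m9: 100- ←essential
  m10: -0-0 ←essential
  m12: --00 ←essential
  m15: -111 ←essential
Essential: --00, -0-0, -111, 0-1-, 01--, 100-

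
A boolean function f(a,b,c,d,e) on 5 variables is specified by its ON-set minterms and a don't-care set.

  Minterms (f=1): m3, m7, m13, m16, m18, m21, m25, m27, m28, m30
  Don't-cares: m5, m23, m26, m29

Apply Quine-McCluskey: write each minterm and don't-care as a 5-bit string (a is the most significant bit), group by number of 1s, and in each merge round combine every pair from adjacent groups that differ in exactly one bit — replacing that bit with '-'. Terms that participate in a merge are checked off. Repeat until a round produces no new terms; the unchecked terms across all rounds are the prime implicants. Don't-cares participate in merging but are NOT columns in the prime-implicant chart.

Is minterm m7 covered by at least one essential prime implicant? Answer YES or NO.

YES

size-2^0 implicants → 00011(✓)  00101(✓)  00111(✓)  01101(✓)  10000(✓)  10010(✓)  10101(✓)  10111(✓)  11001(✓)  11010(✓)  11011(✓)  11100(✓)  11101(✓)  11110(✓)
size-2^1 implicants → -0101(✓)  -0111(✓)  -1101(✓)  0-101(✓)  00-11  001-1(✓)  1-010  1-101(✓)  100-0  101-1(✓)  11-01  11-10  110-1  1101-  111-0  1110-
size-2^2 implicants → --101  -01-1
Unchecked terms (primes): --101, -01-1, 00-11, 1-010, 100-0, 11-01, 11-10, 110-1, 1101-, 111-0, 1110-
Minterm coverage:
  m3 ⊆ 00-11 [E]
  m7 ⊆ -01-1,00-11
  m13 ⊆ --101 [E]
  m16 ⊆ 100-0 [E]
  m18 ⊆ 1-010,100-0
  m21 ⊆ --101,-01-1
  m25 ⊆ 11-01,110-1
  m27 ⊆ 110-1,1101-
  m28 ⊆ 111-0,1110-
  m30 ⊆ 11-10,111-0
E = {--101, 00-11, 100-0}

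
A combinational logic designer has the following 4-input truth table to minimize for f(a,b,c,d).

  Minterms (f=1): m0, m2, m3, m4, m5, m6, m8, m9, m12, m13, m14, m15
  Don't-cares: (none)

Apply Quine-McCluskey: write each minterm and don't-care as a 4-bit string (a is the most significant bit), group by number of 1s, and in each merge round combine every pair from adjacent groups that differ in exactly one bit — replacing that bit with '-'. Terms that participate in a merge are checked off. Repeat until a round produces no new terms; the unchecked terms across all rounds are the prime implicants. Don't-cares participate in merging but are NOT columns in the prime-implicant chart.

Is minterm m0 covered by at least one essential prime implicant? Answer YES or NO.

size-2^0 implicants → 0000(✓)  0010(✓)  0011(✓)  0100(✓)  0101(✓)  0110(✓)  1000(✓)  1001(✓)  1100(✓)  1101(✓)  1110(✓)  1111(✓)
size-2^1 implicants → -000(✓)  -100(✓)  -101(✓)  -110(✓)  0-00(✓)  0-10(✓)  00-0(✓)  001-  01-0(✓)  010-(✓)  1-00(✓)  1-01(✓)  100-(✓)  11-0(✓)  11-1(✓)  110-(✓)  111-(✓)
size-2^2 implicants → --00  -1-0  -10-  0--0  1-0-  11--
Unchecked terms (primes): --00, -1-0, -10-, 0--0, 001-, 1-0-, 11--
Minterm coverage:
  m0 ⊆ --00,0--0
  m2 ⊆ 0--0,001-
  m3 ⊆ 001- [E]
  m4 ⊆ --00,-1-0,-10-,0--0
  m5 ⊆ -10- [E]
  m6 ⊆ -1-0,0--0
  m8 ⊆ --00,1-0-
  m9 ⊆ 1-0- [E]
  m12 ⊆ --00,-1-0,-10-,1-0-,11--
  m13 ⊆ -10-,1-0-,11--
  m14 ⊆ -1-0,11--
  m15 ⊆ 11-- [E]
E = {-10-, 001-, 1-0-, 11--}

NO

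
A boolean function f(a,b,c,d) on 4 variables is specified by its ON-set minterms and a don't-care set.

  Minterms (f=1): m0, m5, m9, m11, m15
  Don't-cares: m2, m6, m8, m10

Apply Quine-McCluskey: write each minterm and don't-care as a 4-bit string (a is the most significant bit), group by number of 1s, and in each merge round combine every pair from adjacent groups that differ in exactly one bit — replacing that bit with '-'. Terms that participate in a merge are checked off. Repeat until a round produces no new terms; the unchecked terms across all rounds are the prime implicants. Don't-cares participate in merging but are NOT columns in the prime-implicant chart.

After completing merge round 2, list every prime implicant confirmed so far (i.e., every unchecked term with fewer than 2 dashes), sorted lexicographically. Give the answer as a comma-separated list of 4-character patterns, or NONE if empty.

0-10, 0101, 1-11

Round 0: 0000✓ 0010✓ 0101 0110✓ 1000✓ 1001✓ 1010✓ 1011✓ 1111✓
Round 1: -000✓ -010✓ 0-10 00-0✓ 1-11 10-0✓ 10-1✓ 100-✓ 101-✓
Round 2: -0-0 10--
PIs = {-0-0, 0-10, 0101, 1-11, 10--}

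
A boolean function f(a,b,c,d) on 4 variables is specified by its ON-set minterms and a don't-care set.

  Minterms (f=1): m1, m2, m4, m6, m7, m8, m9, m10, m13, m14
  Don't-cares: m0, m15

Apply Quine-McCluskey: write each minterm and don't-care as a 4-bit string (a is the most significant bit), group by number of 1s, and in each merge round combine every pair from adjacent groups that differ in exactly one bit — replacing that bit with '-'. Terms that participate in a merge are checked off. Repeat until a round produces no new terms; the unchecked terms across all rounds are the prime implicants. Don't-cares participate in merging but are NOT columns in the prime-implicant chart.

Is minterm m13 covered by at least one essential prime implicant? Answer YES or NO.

NO

[col 0] 0000*, 0001*, 0010*, 0100*, 0110*, 0111*, 1000*, 1001*, 1010*, 1101*, 1110*, 1111*
[col 1] -000*, -001*, -010*, -110*, -111*, 0-00*, 0-10*, 00-0*, 000-*, 01-0*, 011-*, 1-01, 1-10*, 10-0*, 100-*, 11-1, 111-*
[col 2] --10, -0-0, -00-, -11-, 0--0
Prime implicants: --10, -0-0, -00-, -11-, 0--0, 1-01, 11-1
PI chart (minterm → PIs covering it):
  1 | -00-  (sole → essential)
  2 | --10,-0-0,0--0
  4 | 0--0  (sole → essential)
  6 | --10,-11-,0--0
  7 | -11-  (sole → essential)
  8 | -0-0,-00-
  9 | -00-,1-01
  10 | --10,-0-0
  13 | 1-01,11-1
  14 | --10,-11-
Essential prime implicants: -00-, -11-, 0--0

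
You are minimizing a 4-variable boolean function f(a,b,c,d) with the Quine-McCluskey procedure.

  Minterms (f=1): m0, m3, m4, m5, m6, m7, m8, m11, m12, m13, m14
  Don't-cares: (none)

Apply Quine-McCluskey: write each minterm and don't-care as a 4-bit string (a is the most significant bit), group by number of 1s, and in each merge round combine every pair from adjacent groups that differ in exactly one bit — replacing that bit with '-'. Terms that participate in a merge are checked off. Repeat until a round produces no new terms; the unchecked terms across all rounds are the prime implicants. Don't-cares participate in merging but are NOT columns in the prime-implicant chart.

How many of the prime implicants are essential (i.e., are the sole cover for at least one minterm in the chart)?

Round 0: 0000✓ 0011✓ 0100✓ 0101✓ 0110✓ 0111✓ 1000✓ 1011✓ 1100✓ 1101✓ 1110✓
Round 1: -000✓ -011 -100✓ -101✓ -110✓ 0-00✓ 0-11 01-0✓ 01-1✓ 010-✓ 011-✓ 1-00✓ 11-0✓ 110-✓
Round 2: --00 -1-0 -10- 01--
PIs = {--00, -011, -1-0, -10-, 0-11, 01--}
Coverage chart:
  m0: --00 ←essential
  m3: -011,0-11
  m4: --00,-1-0,-10-,01--
  m5: -10-,01--
  m6: -1-0,01--
  m7: 0-11,01--
  m8: --00 ←essential
  m11: -011 ←essential
  m12: --00,-1-0,-10-
  m13: -10- ←essential
  m14: -1-0 ←essential
Essential: --00, -011, -1-0, -10-

4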